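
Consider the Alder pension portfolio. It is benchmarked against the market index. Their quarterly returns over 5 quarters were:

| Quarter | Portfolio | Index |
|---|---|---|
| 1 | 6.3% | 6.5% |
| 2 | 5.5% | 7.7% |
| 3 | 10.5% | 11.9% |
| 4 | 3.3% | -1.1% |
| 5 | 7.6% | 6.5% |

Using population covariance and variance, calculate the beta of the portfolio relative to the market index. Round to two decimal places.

0.51

r̄p = 6.6400%,  r̄m = 6.3000%
Cov = Σ(rp − r̄p)(rm − r̄m) / 5 = 8.9720
Var(rm) = Σ(rm − r̄m)² / 5 = 17.6320
β = Cov / Var = 8.9720 / 17.6320 = 0.5088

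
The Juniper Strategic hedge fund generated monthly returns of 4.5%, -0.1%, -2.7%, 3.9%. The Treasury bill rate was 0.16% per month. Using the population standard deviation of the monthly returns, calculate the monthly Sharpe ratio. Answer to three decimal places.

Mean return μ = 5.60 / 4 = 1.4000%
Σ(r − μ)² = (4.5 − 1.4000)² + (-0.1 − 1.4000)² + … = 34.9200
σ = √[34.9200 / 4] = 2.9547%
Sharpe = (μ − rf) / σ = (1.4000 − 0.16) / 2.9547 = 1.2400 / 2.9547 = 0.4197

0.420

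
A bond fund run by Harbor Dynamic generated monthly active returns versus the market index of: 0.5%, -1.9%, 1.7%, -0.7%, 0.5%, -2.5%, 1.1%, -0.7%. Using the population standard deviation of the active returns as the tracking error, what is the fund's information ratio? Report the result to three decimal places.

r̄ = (0.5 − 1.9 + 1.7 − 0.7 + 0.5 − 2.5 + 1.1 − 0.7) / 8 = -0.2500%
Σ(r − r̄)² = (0.5 − (-0.2500))² + (-1.9 − (-0.2500))² + … = 14.9400
population σ = √(14.9400 / 8) = √1.8675 = 1.3666%
IR = r̄ / tracking error = -0.2500 / 1.3666 = -0.1829

-0.183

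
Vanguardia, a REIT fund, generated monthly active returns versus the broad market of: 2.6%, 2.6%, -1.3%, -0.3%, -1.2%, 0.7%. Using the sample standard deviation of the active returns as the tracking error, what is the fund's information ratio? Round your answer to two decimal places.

r̄ = (2.6 + 2.6 − 1.3 − 0.3 − 1.2 + 0.7) / 6 = 0.5167%
Σ(r − r̄)² = (2.6 − 0.5167)² + (2.6 − 0.5167)² + (-1.3 − 0.5167)² + … = 15.6283
σ = √[15.6283 / 5] = 1.7680%
IR = r̄ / tracking error = 0.5167 / 1.7680 = 0.2923

0.29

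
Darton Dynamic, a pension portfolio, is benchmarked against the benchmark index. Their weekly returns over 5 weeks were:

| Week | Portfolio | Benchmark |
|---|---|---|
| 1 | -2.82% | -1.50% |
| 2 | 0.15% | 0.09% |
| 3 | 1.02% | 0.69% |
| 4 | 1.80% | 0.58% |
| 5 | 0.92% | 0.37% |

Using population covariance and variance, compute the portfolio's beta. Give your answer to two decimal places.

1.97

r̄p = 0.2140%,  r̄m = 0.0460%
Cov = Σ(rp − r̄p)(rm − r̄m) / 5 = 1.2565
Var(rm) = Σ(rm − r̄m)² / 5 = 0.6394
β = Cov / Var = 1.2565 / 0.6394 = 1.9651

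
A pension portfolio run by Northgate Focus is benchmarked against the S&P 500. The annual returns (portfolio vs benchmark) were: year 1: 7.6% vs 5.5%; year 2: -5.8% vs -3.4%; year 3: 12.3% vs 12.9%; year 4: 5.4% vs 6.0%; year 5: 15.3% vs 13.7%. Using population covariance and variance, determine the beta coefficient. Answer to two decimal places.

1.15

r̄p = 6.9600%,  r̄m = 6.9400%
Cov = Σ(rp − r̄p)(rm − r̄m) / 5 = 44.1376
Var(rm) = Σ(rm − r̄m)² / 5 = 38.2184
β = Cov / Var = 44.1376 / 38.2184 = 1.1549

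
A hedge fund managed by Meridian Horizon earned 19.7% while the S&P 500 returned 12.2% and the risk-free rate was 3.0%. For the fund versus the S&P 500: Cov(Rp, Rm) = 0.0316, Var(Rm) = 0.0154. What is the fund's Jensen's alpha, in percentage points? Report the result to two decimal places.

β = Cov / Var = 0.0316 / 0.0154 = 2.0519
E[R] = Rf + β(Rm − Rf) = 3.0% + 2.0519 × (12.2% − 3.0%) = 21.8775%
α = Rp − E[R] = 19.7% − 21.8775% = -2.1775

-2.18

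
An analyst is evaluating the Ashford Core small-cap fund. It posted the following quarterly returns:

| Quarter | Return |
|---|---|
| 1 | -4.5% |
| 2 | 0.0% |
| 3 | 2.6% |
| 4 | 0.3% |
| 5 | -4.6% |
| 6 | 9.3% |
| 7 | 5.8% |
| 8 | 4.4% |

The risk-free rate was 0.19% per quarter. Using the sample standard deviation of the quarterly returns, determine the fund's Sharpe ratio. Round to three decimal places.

0.303

Mean return r̄ = 13.30 / 8 = 1.6625%
Σ(r − r̄)² = (-4.5 − 1.6625)² + (0 − 1.6625)² + (2.6 − 1.6625)² + … = 165.6388
sample σ = √(165.6388 / 7) = √23.6627 = 4.8644%
Sharpe = (r̄ − rf) / σ = (1.6625 − 0.19) / 4.8644 = 1.4725 / 4.8644 = 0.3027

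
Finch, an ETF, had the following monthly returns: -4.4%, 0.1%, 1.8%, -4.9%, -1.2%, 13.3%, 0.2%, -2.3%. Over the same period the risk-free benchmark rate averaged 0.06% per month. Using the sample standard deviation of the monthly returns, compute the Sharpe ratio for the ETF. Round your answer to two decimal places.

0.05

Mean return r̄ = 2.60 / 8 = 0.3250%
Σ(r − r̄)² = (-4.4 − 0.3250)² + (0.1 − 0.3250)² + (1.8 − 0.3250)² + … = 229.4350
σ = √[229.4350 / 7] = 5.7251%
Sharpe = (r̄ − rf) / σ = (0.3250 − 0.06) / 5.7251 = 0.2650 / 5.7251 = 0.0463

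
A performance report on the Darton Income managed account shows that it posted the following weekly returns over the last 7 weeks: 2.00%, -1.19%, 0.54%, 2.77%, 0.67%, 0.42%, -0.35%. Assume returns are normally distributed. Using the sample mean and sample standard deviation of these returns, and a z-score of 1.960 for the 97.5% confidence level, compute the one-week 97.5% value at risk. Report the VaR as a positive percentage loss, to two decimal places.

r̄ = (2 − 1.19 + 0.54 + 2.77 + 0.67 + 0.42 − 0.35) / 7 = 0.6943%
Σ(r − r̄)² = (2 − 0.6943)² + (-1.19 − 0.6943)² + … = 10.7542
sample σ = √(10.7542 / 6) = √1.7924 = 1.3388%
VaR = −(r̄ − z·σ) = −(0.6943 − 1.960 × 1.3388) = −(-1.9297) = 1.9297%

1.93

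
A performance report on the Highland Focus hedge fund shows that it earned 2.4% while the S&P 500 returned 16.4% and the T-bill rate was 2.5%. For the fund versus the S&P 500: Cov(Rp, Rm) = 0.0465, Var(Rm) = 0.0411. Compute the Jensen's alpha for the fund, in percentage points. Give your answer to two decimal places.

β = Cov / Var = 0.0465 / 0.0411 = 1.1314
E[R] = Rf + β(Rm − Rf) = 2.5% + 1.1314 × (16.4% − 2.5%) = 18.2265%
α = Rp − E[R] = 2.4% − 18.2265% = -15.8265

-15.83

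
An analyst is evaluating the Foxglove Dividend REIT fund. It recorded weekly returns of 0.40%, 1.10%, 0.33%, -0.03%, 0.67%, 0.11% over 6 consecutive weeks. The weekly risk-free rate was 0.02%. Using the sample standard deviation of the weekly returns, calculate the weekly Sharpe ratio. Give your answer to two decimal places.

1.01

r̄ = (0.4 + 1.1 + 0.33 − 0.03 + 0.67 + 0.11) / 6 = 0.4300%
Σ(r − r̄)² = 0.8314; sample σ = √(0.8314/5) = 0.4078%
Sharpe = (r̄ − rf) / σ = (0.4300 − 0.02) / 0.4078 = 0.4100 / 0.4078 = 1.0054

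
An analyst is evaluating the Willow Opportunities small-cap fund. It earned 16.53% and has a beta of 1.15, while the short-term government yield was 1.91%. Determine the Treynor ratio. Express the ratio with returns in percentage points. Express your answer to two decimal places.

Treynor = (Rp − Rf) / β = (16.53% − 1.91%) / 1.15 = 14.62 / 1.15 = 12.7130

12.71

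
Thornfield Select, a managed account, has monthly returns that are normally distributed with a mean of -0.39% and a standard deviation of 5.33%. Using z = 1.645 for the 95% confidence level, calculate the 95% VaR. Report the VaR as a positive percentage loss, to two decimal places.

VaR (as % loss) = −(μ − z·σ) = −(-0.39% − 1.645 × 5.33%) = −(-9.15785%) = 9.15785%

9.16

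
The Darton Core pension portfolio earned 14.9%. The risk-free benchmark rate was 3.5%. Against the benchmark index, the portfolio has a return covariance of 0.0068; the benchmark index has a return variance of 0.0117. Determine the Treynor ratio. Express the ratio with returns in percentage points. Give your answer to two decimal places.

β = Cov / Var = 0.0068 / 0.0117 = 0.5812
Treynor = (Rp − Rf) / β = (14.9% − 3.5%) / 0.5812 = 11.40 / 0.5812 = 19.6146

19.61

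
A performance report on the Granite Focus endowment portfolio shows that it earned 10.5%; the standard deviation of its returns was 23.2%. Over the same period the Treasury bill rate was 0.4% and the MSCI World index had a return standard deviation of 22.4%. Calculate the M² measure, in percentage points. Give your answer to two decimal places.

10.15

Sharpe = (Rp − Rf) / σp = (10.5% − 0.4%) / 23.2% = 0.4353
M² = Rf + Sharpe × σm = 0.4% + 0.4353 × 22.4% = 10.1507%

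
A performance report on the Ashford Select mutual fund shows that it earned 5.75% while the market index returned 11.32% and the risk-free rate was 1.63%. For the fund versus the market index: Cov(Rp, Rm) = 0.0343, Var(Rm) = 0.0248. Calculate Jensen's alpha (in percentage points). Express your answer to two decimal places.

-9.28

β = Cov / Var = 0.0343 / 0.0248 = 1.3831
E[R] = Rf + β(Rm − Rf) = 1.63% + 1.3831 × (11.32% − 1.63%) = 15.0322%
α = Rp − E[R] = 5.75% − 15.0322% = -9.2822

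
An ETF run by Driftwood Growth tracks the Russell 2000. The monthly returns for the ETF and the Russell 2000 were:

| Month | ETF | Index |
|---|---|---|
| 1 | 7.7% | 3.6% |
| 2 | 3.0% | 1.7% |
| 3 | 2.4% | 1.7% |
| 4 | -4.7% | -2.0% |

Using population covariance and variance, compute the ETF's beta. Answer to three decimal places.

2.171

r̄p = 2.1000%,  r̄m = 1.2500%
Cov = Σ(rp − r̄p)(rm − r̄m) / 4 = 8.9500
Var(rm) = Σ(rm − r̄m)² / 4 = 4.1225
β = Cov / Var = 8.9500 / 4.1225 = 2.1710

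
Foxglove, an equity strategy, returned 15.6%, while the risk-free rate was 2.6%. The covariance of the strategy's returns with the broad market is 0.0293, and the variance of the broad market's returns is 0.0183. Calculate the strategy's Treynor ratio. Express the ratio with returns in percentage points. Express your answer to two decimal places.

β = Cov / Var = 0.0293 / 0.0183 = 1.6011
Treynor = (Rp − Rf) / β = (15.6% − 2.6%) / 1.6011 = 13.00 / 1.6011 = 8.1194

8.12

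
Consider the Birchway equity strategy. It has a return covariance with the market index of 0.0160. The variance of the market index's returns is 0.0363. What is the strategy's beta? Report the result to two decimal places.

β = Cov(Rp, Rm) / Var(Rm) = 0.0160 / 0.0363 = 0.4408

0.44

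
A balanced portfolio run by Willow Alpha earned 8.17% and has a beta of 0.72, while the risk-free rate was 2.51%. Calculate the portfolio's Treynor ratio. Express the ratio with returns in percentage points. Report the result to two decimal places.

7.86

Treynor = (Rp − Rf) / β = (8.17% − 2.51%) / 0.72 = 5.66 / 0.72 = 7.8611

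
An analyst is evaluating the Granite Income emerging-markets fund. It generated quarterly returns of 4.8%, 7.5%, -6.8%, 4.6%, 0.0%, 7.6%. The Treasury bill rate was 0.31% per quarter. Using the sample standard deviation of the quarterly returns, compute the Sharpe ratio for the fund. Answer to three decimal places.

0.478

Mean return r̄ = 17.70 / 6 = 2.9500%
Σ(r − r̄)² = (4.8 − 2.9500)² + (7.5 − 2.9500)² + (-6.8 − 2.9500)² + … = 152.2350
sample σ = √(152.2350 / 5) = √30.4470 = 5.5179%
Sharpe = (r̄ − rf) / σ = (2.9500 − 0.31) / 5.5179 = 2.6400 / 5.5179 = 0.4784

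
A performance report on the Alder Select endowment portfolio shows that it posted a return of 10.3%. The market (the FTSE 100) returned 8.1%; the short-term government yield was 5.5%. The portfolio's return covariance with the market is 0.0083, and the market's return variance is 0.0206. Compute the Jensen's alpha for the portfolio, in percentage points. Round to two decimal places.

3.75

β = Cov / Var = 0.0083 / 0.0206 = 0.4029
E[R] = Rf + β(Rm − Rf) = 5.5% + 0.4029 × (8.1% − 5.5%) = 6.5475%
α = Rp − E[R] = 10.3% − 6.5475% = 3.7525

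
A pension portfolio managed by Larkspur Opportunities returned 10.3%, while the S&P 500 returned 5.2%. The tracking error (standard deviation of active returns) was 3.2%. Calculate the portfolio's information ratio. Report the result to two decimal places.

1.59

IR = (Rp − Rb) / TE = (10.3% − 5.2%) / 3.2% = 5.10% / 3.2% = 1.5938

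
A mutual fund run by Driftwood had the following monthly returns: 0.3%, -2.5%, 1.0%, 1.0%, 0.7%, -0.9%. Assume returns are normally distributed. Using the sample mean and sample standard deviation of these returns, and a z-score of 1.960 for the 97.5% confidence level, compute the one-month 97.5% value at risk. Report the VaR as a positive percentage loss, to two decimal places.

2.78

Mean return μ = -0.40 / 6 = -0.0667%
Σ(r − μ)² = 9.6133; sample σ = √(9.6133/5) = 1.3866%
VaR = −(μ − z·σ) = −(-0.0667 − 1.960 × 1.3866) = −(-2.7844) = 2.7844%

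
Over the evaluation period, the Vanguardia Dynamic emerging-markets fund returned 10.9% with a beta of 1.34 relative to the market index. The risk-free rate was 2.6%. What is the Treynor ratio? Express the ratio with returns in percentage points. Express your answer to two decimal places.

6.19

Treynor = (Rp − Rf) / β = (10.9% − 2.6%) / 1.34 = 8.30 / 1.34 = 6.1940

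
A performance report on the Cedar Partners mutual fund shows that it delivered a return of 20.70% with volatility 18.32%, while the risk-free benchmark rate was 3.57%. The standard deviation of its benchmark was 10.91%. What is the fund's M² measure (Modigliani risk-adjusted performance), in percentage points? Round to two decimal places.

Sharpe = (Rp − Rf) / σp = (20.70% − 3.57%) / 18.32% = 0.9350
M² = Rf + Sharpe × σm = 3.57% + 0.9350 × 10.91% = 13.7709%

13.77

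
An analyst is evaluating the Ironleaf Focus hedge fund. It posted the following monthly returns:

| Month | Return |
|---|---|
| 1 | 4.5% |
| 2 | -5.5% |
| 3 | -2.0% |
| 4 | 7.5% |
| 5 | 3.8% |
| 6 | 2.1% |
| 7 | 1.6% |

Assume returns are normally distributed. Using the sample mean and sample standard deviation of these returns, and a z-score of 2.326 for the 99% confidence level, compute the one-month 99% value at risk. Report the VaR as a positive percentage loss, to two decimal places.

8.32

r̄ = (4.5 − 5.5 − 2 + 7.5 + 3.8 + 2.1 + 1.6) / 7 = 1.7143%
Σ(r − r̄)² = (4.5 − 1.7143)² + (-5.5 − 1.7143)² + … = 111.5886
σ = √[111.5886 / 6] = 4.3126%
VaR = −(r̄ − z·σ) = −(1.7143 − 2.326 × 4.3126) = −(-8.3168) = 8.3168%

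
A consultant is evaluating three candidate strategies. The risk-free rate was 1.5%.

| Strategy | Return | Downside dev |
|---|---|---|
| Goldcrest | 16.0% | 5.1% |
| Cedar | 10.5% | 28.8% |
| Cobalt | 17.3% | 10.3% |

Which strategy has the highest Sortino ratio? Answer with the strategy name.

Goldcrest: Sortino ratio = (16.0% − 1.5%) / 5.1% = 2.843
Cedar: Sortino ratio = (10.5% − 1.5%) / 28.8% = 0.313
Cobalt: Sortino ratio = (17.3% − 1.5%) / 10.3% = 1.534
Highest: Goldcrest (2.843).

Goldcrest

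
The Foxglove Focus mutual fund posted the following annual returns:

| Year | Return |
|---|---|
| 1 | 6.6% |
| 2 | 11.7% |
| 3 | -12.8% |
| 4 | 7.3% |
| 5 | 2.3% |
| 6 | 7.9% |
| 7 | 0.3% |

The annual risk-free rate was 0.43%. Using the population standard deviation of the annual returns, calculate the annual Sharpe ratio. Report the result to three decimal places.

0.389

r̄ = (6.6 + 11.7 − 12.8 + 7.3 + 2.3 + 7.9 + 0.3) / 7 = 3.3286%
Σ(r − r̄)² = 387.8143; population σ = √(387.8143/7) = 7.4433%
Sharpe = (r̄ − rf) / σ = (3.3286 − 0.43) / 7.4433 = 2.8986 / 7.4433 = 0.3894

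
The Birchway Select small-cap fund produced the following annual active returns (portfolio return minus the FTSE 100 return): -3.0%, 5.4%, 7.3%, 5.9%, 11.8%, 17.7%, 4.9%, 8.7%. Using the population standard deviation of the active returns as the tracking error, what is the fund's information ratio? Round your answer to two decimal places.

r̄ = (-3 + 5.4 + 7.3 + 5.9 + 11.8 + 17.7 + 4.9 + 8.7) / 8 = 7.3375%
Σ(r − r̄)² = 247.7788; population σ = √(247.7788/8) = 5.5653%
IR = r̄ / tracking error = 7.3375 / 5.5653 = 1.3184

1.32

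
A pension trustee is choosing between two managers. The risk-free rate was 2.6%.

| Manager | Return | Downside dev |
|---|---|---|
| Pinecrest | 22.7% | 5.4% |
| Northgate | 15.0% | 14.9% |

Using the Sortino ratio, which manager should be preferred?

Pinecrest

Pinecrest: Sortino ratio = (22.7% − 2.6%) / 5.4% = 3.722
Northgate: Sortino ratio = (15.0% − 2.6%) / 14.9% = 0.832
Highest: Pinecrest (3.722).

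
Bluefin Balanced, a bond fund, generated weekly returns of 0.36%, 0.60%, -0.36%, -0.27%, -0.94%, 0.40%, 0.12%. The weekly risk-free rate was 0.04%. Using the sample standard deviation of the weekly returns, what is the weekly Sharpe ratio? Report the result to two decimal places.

r̄ = (0.36 + 0.6 − 0.36 − 0.27 − 0.94 + 0.4 + 0.12) / 7 = -0.090 / 7 = -0.0129%
Σ(r − r̄)² = (0.36 − (-0.0129))² + (0.6 − (-0.0129))² + (-0.36 − (-0.0129))² + … = 1.7489
sample σ = √(1.7489 / 6) = √0.2915 = 0.5399%
Sharpe = (r̄ − rf) / σ = (-0.0129 − 0.04) / 0.5399 = -0.0529 / 0.5399 = -0.0980

-0.10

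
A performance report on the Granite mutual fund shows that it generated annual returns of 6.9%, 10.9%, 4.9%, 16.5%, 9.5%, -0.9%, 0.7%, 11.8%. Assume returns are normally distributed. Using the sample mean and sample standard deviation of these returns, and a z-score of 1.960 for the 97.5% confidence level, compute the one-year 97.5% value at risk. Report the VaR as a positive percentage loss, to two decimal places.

r̄ = (6.9 + 10.9 + 4.9 + 16.5 + 9.5 − 0.9 + 0.7 + 11.8) / 8 = 7.5375%
Sample std dev = √[238.9588 / 7] = 5.8427%
VaR = −(r̄ − z·σ) = −(7.5375 − 1.960 × 5.8427) = −(-3.9142) = 3.9142%

3.91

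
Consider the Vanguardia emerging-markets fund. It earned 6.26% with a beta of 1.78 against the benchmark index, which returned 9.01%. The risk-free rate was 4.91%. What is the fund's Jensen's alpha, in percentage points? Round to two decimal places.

-5.95

CAPM expected return = Rf + β(Rm − Rf) = 4.91% + 1.78 × (9.01% − 4.91%) = 4.91 + 1.78 × 4.10 = 12.2080%
Jensen's α = Rp − E[R] = 6.26% − 12.2080% = -5.9480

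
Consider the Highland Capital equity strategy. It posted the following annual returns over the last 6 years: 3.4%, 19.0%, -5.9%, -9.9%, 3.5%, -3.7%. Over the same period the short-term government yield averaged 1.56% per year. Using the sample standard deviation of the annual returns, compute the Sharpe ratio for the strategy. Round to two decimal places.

-0.05

Mean return r̄ = 6.40 / 6 = 1.0667%
Sample std dev = √[524.4933 / 5] = 10.2420%
Sharpe = (r̄ − rf) / σ = (1.0667 − 1.56) / 10.2420 = -0.4933 / 10.2420 = -0.0482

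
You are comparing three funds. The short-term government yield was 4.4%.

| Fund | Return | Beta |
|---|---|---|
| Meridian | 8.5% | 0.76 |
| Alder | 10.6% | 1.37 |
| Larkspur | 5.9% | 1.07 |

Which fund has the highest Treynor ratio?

Meridian

Meridian: Treynor = (8.5% − 4.4%) / 0.76 = 5.395
Alder: Treynor = (10.6% − 4.4%) / 1.37 = 4.526
Larkspur: Treynor = (5.9% − 4.4%) / 1.07 = 1.402
Highest: Meridian (5.395).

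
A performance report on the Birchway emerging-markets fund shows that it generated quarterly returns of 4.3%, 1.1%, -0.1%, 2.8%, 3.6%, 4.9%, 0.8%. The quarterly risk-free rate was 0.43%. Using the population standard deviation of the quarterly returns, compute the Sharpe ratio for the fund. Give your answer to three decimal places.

1.162

Mean return r̄ = 17.40 / 7 = 2.4857%
Population std dev = √[21.9086 / 7] = 1.7691%
Sharpe = (r̄ − rf) / σ = (2.4857 − 0.43) / 1.7691 = 2.0557 / 1.7691 = 1.1620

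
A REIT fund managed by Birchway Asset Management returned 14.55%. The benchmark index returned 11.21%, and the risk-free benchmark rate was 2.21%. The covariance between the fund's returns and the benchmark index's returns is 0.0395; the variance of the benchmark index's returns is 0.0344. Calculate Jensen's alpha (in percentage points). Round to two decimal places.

β = Cov / Var = 0.0395 / 0.0344 = 1.1483
E[R] = Rf + β(Rm − Rf) = 2.21% + 1.1483 × (11.21% − 2.21%) = 12.5447%
α = Rp − E[R] = 14.55% − 12.5447% = 2.0053

2.01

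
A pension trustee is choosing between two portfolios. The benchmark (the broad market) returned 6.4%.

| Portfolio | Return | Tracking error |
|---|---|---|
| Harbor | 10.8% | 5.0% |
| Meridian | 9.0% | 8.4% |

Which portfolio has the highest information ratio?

Harbor

Harbor: IR = (10.8% − 6.4%) / 5.0% = 0.880
Meridian: IR = (9.0% − 6.4%) / 8.4% = 0.310
Highest: Harbor (0.880).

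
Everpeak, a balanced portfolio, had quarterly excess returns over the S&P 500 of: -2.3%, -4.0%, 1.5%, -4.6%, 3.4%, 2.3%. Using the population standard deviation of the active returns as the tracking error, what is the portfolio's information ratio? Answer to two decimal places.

-0.20

μ = (-2.3 − 4 + 1.5 − 4.6 + 3.4 + 2.3) / 6 = -0.6167%
Σ(r − μ)² = (-2.3 − (-0.6167))² + (-4 − (-0.6167))² + … = 59.2683
population σ = √(59.2683 / 6) = √9.8781 = 3.1429%
IR = μ / tracking error = -0.6167 / 3.1429 = -0.1962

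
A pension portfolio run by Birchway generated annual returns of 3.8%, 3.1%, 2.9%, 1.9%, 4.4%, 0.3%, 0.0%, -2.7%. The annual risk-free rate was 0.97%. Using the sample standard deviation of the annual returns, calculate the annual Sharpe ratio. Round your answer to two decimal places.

0.31

Mean return r̄ = 13.70 / 8 = 1.7125%
Σ(r − r̄)² = (3.8 − 1.7125)² + (3.1 − 1.7125)² + (2.9 − 1.7125)² + … = 39.3488
sample σ = √(39.3488 / 7) = √5.6213 = 2.3709%
Sharpe = (r̄ − rf) / σ = (1.7125 − 0.97) / 2.3709 = 0.7425 / 2.3709 = 0.3132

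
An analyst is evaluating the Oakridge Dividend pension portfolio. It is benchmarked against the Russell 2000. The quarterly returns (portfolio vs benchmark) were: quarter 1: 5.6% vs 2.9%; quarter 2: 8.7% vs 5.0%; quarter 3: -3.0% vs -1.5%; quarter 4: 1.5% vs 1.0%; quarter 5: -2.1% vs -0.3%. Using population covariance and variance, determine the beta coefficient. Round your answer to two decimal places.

r̄p = 2.1400%,  r̄m = 1.4200%
Cov = Σ(rp − r̄p)(rm − r̄m) / 5 = 10.2352
Var(rm) = Σ(rm − r̄m)² / 5 = 5.3336
β = Cov / Var = 10.2352 / 5.3336 = 1.9190

1.92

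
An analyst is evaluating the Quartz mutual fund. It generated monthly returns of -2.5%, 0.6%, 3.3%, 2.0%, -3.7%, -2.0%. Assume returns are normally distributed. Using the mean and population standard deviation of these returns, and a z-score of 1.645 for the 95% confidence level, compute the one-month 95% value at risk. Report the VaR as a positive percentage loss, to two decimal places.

4.54

r̄ = (-2.5 + 0.6 + 3.3 + 2 − 3.7 − 2) / 6 = -2.30 / 6 = -0.3833%
Σ(r − r̄)² = (-2.5 − (-0.3833))² + (0.6 − (-0.3833))² + (3.3 − (-0.3833))² + … = 38.3083
σ = √[38.3083 / 6] = 2.5268%
VaR = −(r̄ − z·σ) = −(-0.3833 − 1.645 × 2.5268) = −(-4.5399) = 4.5399%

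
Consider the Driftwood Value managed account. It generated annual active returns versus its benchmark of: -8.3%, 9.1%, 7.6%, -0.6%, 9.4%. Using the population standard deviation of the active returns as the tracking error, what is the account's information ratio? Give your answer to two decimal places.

0.50

r̄ = (-8.3 + 9.1 + 7.6 − 0.6 + 9.4) / 5 = 3.4400%
Population std dev = √[239.0120 / 5] = 6.9139%
IR = r̄ / tracking error = 3.4400 / 6.9139 = 0.4975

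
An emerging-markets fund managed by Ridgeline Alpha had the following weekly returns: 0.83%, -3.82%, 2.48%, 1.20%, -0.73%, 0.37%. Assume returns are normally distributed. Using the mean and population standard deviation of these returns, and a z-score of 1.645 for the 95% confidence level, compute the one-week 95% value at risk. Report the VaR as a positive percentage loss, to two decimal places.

r̄ = (0.83 − 3.82 + 2.48 + 1.2 − 0.73 + 0.37) / 6 = 0.330 / 6 = 0.0550%
Population std dev = √[23.5234 / 6] = 1.9800%
VaR = −(r̄ − z·σ) = −(0.0550 − 1.645 × 1.9800) = −(-3.2021) = 3.2021%

3.20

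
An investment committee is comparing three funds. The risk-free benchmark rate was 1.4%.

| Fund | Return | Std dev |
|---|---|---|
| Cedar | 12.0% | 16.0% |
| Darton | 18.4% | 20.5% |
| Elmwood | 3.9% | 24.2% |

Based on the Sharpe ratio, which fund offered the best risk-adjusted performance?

Darton

Cedar: Sharpe ratio = (12.0% − 1.4%) / 16.0% = 0.663
Darton: Sharpe ratio = (18.4% − 1.4%) / 20.5% = 0.829
Elmwood: Sharpe ratio = (3.9% − 1.4%) / 24.2% = 0.103
Highest: Darton (0.829).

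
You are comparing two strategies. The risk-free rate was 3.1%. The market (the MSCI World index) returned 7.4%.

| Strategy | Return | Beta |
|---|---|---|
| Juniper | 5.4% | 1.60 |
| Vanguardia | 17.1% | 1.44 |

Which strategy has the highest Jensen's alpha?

Juniper: α = 5.4% − [3.1% + 1.60 × (7.4% − 3.1%)] = -4.580
Vanguardia: α = 17.1% − [3.1% + 1.44 × (7.4% − 3.1%)] = 7.808
Highest: Vanguardia (7.808).

Vanguardia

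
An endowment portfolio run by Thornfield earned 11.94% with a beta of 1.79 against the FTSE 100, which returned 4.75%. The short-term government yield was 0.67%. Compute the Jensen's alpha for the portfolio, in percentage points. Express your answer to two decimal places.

3.97

CAPM expected return = Rf + β(Rm − Rf) = 0.67% + 1.79 × (4.75% − 0.67%) = 0.67 + 1.79 × 4.08 = 7.9732%
Jensen's α = Rp − E[R] = 11.94% − 7.9732% = 3.9668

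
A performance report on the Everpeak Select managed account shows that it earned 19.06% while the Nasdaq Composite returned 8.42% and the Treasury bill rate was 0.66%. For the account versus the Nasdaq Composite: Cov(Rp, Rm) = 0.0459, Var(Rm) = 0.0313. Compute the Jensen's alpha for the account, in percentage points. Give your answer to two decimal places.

β = Cov / Var = 0.0459 / 0.0313 = 1.4665
E[R] = Rf + β(Rm − Rf) = 0.66% + 1.4665 × (8.42% − 0.66%) = 12.0400%
α = Rp − E[R] = 19.06% − 12.0400% = 7.0200

7.02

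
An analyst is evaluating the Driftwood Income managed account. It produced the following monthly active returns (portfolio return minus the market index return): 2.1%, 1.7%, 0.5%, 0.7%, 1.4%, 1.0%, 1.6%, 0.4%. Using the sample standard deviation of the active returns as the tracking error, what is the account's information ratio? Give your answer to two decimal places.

Mean return r̄ = 9.40 / 8 = 1.1750%
Sample std dev = √[2.6750 / 7] = 0.6182%
IR = r̄ / tracking error = 1.1750 / 0.6182 = 1.9007

1.90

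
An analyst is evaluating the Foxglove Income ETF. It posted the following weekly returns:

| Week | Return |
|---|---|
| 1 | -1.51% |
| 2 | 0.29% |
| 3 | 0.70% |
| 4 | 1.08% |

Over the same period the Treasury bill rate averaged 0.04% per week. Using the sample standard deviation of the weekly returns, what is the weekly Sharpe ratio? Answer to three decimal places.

0.087

Mean return μ = 0.560 / 4 = 0.1400%
Σ(r − μ)² = (-1.51 − 0.1400)² + (0.29 − 0.1400)² + … = 3.9422
sample σ = √(3.9422 / 3) = √1.3141 = 1.1463%
Sharpe = (μ − rf) / σ = (0.1400 − 0.04) / 1.1463 = 0.1000 / 1.1463 = 0.0872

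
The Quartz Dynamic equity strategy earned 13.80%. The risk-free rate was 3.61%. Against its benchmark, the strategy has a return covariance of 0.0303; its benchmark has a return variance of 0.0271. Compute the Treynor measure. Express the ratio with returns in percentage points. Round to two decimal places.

β = Cov / Var = 0.0303 / 0.0271 = 1.1181
Treynor = (Rp − Rf) / β = (13.80% − 3.61%) / 1.1181 = 10.19 / 1.1181 = 9.1137

9.11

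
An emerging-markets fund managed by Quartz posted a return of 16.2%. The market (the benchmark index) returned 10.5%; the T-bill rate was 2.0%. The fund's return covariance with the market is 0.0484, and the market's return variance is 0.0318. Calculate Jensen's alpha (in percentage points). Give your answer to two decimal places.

1.26

β = Cov / Var = 0.0484 / 0.0318 = 1.5220
E[R] = Rf + β(Rm − Rf) = 2.0% + 1.5220 × (10.5% − 2.0%) = 14.9370%
α = Rp − E[R] = 16.2% − 14.9370% = 1.2630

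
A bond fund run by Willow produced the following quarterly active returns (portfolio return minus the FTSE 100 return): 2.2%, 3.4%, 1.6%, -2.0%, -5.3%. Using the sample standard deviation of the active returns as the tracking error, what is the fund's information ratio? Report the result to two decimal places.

r̄ = (2.2 + 3.4 + 1.6 − 2 − 5.3) / 5 = -0.10 / 5 = -0.0200%
Sample σ = √[Σ(r − r̄)² / 4] = √[51.0480 / 4] = √12.7620 = 3.5724%
IR = r̄ / tracking error = -0.0200 / 3.5724 = -0.0056

-0.01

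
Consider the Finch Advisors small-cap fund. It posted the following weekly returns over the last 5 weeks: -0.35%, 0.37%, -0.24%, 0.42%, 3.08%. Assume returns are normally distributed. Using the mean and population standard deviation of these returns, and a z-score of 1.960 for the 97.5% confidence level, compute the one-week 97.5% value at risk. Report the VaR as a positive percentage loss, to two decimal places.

r̄ = (-0.35 + 0.37 − 0.24 + 0.42 + 3.08) / 5 = 0.6560%
Σ(r − r̄)² = (-0.35 − 0.6560)² + (0.37 − 0.6560)² + … = 7.8281
population σ = √(7.8281 / 5) = √1.5656 = 1.2512%
VaR = −(r̄ − z·σ) = −(0.6560 − 1.960 × 1.2512) = −(-1.7964) = 1.7964%

1.80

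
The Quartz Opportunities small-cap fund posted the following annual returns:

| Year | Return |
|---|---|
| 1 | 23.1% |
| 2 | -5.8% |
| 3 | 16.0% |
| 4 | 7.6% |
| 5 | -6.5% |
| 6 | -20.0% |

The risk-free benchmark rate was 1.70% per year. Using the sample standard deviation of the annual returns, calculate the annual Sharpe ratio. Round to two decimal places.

0.04

r̄ = (23.1 − 5.8 + 16 + 7.6 − 6.5 − 20) / 6 = 2.4000%
Σ(r − r̄)² = (23.1 − 2.4000)² + (-5.8 − 2.4000)² + (16 − 2.4000)² + … = 1288.7000
sample σ = √(1288.7000 / 5) = √257.7400 = 16.0543%
Sharpe = (r̄ − rf) / σ = (2.4000 − 1.7) / 16.0543 = 0.7000 / 16.0543 = 0.0436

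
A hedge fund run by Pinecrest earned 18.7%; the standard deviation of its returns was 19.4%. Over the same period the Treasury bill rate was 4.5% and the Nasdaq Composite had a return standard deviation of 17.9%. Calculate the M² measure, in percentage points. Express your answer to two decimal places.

17.60

Sharpe = (Rp − Rf) / σp = (18.7% − 4.5%) / 19.4% = 0.7320
M² = Rf + Sharpe × σm = 4.5% + 0.7320 × 17.9% = 17.6028%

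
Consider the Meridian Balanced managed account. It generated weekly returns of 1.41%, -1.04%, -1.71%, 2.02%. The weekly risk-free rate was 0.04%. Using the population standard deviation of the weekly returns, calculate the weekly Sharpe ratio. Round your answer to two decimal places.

r̄ = (1.41 − 1.04 − 1.71 + 2.02) / 4 = 0.680 / 4 = 0.1700%
Σ(r − r̄)² = 9.9586; population σ = √(9.9586/4) = 1.5779%
Sharpe = (r̄ − rf) / σ = (0.1700 − 0.04) / 1.5779 = 0.1300 / 1.5779 = 0.0824

0.08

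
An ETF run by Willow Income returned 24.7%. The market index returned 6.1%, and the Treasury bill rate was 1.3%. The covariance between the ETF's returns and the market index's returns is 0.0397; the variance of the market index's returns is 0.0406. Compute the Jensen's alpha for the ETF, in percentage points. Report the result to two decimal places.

β = Cov / Var = 0.0397 / 0.0406 = 0.9778
E[R] = Rf + β(Rm − Rf) = 1.3% + 0.9778 × (6.1% − 1.3%) = 5.9934%
α = Rp − E[R] = 24.7% − 5.9934% = 18.7066

18.71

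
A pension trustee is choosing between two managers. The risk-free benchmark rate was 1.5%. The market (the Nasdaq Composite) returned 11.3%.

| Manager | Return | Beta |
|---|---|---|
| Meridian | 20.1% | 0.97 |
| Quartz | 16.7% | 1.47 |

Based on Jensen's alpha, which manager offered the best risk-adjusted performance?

Meridian

Meridian: α = 20.1% − [1.5% + 0.97 × (11.3% − 1.5%)] = 9.094
Quartz: α = 16.7% − [1.5% + 1.47 × (11.3% − 1.5%)] = 0.794
Highest: Meridian (9.094).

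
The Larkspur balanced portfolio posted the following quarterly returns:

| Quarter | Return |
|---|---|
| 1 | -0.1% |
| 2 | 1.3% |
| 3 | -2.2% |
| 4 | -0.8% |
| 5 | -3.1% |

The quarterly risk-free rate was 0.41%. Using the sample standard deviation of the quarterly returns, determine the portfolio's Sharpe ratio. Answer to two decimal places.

Mean return μ = -4.90 / 5 = -0.9800%
Sample std dev = √[11.9880 / 4] = 1.7312%
Sharpe = (μ − rf) / σ = (-0.9800 − 0.41) / 1.7312 = -1.3900 / 1.7312 = -0.8029

-0.80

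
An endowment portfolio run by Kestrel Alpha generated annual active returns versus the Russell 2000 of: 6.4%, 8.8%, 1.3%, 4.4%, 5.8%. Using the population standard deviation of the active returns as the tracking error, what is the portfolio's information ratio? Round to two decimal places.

2.16

μ = (6.4 + 8.8 + 1.3 + 4.4 + 5.8) / 5 = 5.3400%
Σ(r − μ)² = 30.5120; population σ = √(30.5120/5) = 2.4703%
IR = μ / tracking error = 5.3400 / 2.4703 = 2.1617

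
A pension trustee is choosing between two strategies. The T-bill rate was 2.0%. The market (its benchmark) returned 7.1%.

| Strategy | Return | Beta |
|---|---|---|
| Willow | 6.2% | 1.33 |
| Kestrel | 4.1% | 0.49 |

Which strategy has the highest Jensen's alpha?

Kestrel

Willow: α = 6.2% − [2.0% + 1.33 × (7.1% − 2.0%)] = -2.583
Kestrel: α = 4.1% − [2.0% + 0.49 × (7.1% − 2.0%)] = -0.399
Highest: Kestrel (-0.399).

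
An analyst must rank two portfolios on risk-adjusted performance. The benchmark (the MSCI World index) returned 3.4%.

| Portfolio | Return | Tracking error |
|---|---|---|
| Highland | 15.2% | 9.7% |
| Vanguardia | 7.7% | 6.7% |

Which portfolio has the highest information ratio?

Highland: IR = (15.2% − 3.4%) / 9.7% = 1.216
Vanguardia: IR = (7.7% − 3.4%) / 6.7% = 0.642
Highest: Highland (1.216).

Highland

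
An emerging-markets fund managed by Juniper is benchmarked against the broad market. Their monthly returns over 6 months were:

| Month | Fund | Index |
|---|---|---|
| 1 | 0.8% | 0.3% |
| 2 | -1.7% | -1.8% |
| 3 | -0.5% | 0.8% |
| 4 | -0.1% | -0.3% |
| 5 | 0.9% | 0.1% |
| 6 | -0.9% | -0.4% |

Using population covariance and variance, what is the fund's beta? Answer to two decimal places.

r̄p = -0.2500%,  r̄m = -0.2167%
Cov = Σ(rp − r̄p)(rm − r̄m) / 6 = 0.5092
Var(rm) = Σ(rm − r̄m)² / 6 = 0.6581
β = Cov / Var = 0.5092 / 0.6581 = 0.7737

0.77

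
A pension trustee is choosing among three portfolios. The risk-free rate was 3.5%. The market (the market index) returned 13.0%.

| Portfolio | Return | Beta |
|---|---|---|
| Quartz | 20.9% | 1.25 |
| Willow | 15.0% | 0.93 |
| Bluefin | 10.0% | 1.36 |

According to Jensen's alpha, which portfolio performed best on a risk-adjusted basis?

Quartz: α = 20.9% − [3.5% + 1.25 × (13.0% − 3.5%)] = 5.525
Willow: α = 15.0% − [3.5% + 0.93 × (13.0% − 3.5%)] = 2.665
Bluefin: α = 10.0% − [3.5% + 1.36 × (13.0% − 3.5%)] = -6.420
Highest: Quartz (5.525).

Quartz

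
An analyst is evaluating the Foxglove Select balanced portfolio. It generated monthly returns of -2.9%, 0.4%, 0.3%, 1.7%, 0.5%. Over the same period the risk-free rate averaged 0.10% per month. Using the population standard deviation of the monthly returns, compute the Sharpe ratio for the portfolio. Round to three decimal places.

μ = (-2.9 + 0.4 + 0.3 + 1.7 + 0.5) / 5 = 0.00 / 5 = 0.0000%
Population std dev = √[11.8000 / 5] = 1.5362%
Sharpe = (μ − rf) / σ = (0.0000 − 0.1) / 1.5362 = -0.1000 / 1.5362 = -0.0651

-0.065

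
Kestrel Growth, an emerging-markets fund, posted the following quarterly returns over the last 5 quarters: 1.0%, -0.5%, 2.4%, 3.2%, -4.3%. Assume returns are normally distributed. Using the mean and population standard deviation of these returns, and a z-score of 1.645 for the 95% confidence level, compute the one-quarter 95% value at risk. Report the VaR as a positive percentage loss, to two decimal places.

4.00

Mean return μ = 1.80 / 5 = 0.3600%
Σ(r − μ)² = 35.0920; population σ = √(35.0920/5) = 2.6492%
VaR = −(μ − z·σ) = −(0.3600 − 1.645 × 2.6492) = −(-3.9979) = 3.9979%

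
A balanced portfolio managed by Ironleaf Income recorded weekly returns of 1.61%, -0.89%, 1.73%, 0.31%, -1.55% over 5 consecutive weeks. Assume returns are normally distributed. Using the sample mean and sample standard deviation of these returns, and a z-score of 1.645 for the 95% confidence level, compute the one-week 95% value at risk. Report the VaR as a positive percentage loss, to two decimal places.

2.17

r̄ = (1.61 − 0.89 + 1.73 + 0.31 − 1.55) / 5 = 1.210 / 5 = 0.2420%
Σ(r − r̄)² = (1.61 − 0.2420)² + (-0.89 − 0.2420)² + … = 8.5829
σ = √[8.5829 / 4] = 1.4648%
VaR = −(r̄ − z·σ) = −(0.2420 − 1.645 × 1.4648) = −(-2.1676) = 2.1676%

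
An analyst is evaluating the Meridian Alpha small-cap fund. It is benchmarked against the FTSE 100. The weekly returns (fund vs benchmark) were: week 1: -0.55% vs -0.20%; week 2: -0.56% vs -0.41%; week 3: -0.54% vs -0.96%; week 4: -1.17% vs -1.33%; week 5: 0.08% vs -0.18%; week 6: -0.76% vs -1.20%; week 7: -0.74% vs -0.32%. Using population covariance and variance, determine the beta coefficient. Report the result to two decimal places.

r̄p = -0.6057%,  r̄m = -0.6571%
Cov = Σ(rp − r̄p)(rm − r̄m) / 7 = 0.1089
Var(rm) = Σ(rm − r̄m)² / 7 = 0.2072
β = Cov / Var = 0.1089 / 0.2072 = 0.5256

0.53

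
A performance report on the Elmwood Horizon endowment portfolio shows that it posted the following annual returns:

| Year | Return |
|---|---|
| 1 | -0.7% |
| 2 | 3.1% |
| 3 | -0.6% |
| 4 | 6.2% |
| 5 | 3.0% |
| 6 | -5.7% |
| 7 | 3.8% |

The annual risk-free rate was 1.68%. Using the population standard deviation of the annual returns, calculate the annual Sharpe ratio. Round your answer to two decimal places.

μ = (-0.7 + 3.1 − 0.6 + 6.2 + 3 − 5.7 + 3.8) / 7 = 9.10 / 7 = 1.3000%
Σ(r − μ)² = (-0.7 − 1.3000)² + (3.1 − 1.3000)² + (-0.6 − 1.3000)² + … = 93.0000
population σ = √(93.0000 / 7) = √13.2857 = 3.6450%
Sharpe = (μ − rf) / σ = (1.3000 − 1.68) / 3.6450 = -0.3800 / 3.6450 = -0.1043

-0.10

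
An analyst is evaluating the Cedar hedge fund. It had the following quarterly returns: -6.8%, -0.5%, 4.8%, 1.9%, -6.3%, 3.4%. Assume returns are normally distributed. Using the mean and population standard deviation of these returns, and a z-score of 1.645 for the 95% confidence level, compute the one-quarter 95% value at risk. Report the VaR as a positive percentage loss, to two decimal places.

μ = (-6.8 − 0.5 + 4.8 + 1.9 − 6.3 + 3.4) / 6 = -0.5833%
Population std dev = √[122.3483 / 6] = 4.5157%
VaR = −(μ − z·σ) = −(-0.5833 − 1.645 × 4.5157) = −(-8.0116) = 8.0116%

8.01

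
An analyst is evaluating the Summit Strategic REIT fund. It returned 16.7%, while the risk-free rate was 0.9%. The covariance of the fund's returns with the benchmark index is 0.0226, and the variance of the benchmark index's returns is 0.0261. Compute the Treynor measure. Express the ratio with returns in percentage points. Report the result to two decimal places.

18.25

β = Cov / Var = 0.0226 / 0.0261 = 0.8659
Treynor = (Rp − Rf) / β = (16.7% − 0.9%) / 0.8659 = 15.80 / 0.8659 = 18.2469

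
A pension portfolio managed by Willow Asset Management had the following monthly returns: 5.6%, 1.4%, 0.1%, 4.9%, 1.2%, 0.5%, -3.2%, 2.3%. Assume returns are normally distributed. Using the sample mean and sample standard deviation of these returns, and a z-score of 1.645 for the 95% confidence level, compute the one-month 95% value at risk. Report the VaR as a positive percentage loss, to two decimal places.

2.97

r̄ = (5.6 + 1.4 + 0.1 + 4.9 + 1.2 + 0.5 − 3.2 + 2.3) / 8 = 1.6000%
Sample std dev = √[54.0800 / 7] = 2.7795%
VaR = −(r̄ − z·σ) = −(1.6000 − 1.645 × 2.7795) = −(-2.9723) = 2.9723%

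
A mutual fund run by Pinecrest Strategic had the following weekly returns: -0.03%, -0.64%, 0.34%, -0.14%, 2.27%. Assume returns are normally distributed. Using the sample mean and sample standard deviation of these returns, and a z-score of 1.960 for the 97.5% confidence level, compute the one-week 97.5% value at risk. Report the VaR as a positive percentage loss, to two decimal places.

μ = (-0.03 − 0.64 + 0.34 − 0.14 + 2.27) / 5 = 1.800 / 5 = 0.3600%
Sample σ = √[Σ(r − μ)² / 4] = √[5.0506 / 4] = √1.2627 = 1.1237%
VaR = −(μ − z·σ) = −(0.3600 − 1.960 × 1.1237) = −(-1.8425) = 1.8425%

1.84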